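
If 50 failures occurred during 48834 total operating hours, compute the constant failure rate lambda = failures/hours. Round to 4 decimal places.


failures = 50
total_hours = 48834
lambda = 50 / 48834
lambda = 0.001

0.001


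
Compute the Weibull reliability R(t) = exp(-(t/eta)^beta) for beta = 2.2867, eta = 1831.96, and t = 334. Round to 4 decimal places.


beta = 2.2867, eta = 1831.96, t = 334
t/eta = 334 / 1831.96 = 0.1823
(t/eta)^beta = 0.1823^2.2867 = 0.0204
R(t) = exp(-0.0204)
R(t) = 0.9798

0.9798


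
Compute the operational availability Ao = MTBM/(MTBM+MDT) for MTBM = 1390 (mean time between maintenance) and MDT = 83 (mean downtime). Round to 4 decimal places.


MTBM = 1390
MDT = 83
MTBM + MDT = 1473
Ao = 1390 / 1473
Ao = 0.9437

0.9437


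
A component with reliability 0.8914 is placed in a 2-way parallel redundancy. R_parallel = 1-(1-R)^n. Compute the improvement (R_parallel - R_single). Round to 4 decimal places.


R_single = 0.8914, n = 2
1 - R_single = 0.1086
(1 - R_single)^n = 0.1086^2 = 0.0118
R_parallel = 1 - 0.0118 = 0.9882
Improvement = 0.9882 - 0.8914
Improvement = 0.0968

0.0968


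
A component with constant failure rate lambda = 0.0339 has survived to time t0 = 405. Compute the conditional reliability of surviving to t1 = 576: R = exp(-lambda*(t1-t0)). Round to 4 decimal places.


lambda = 0.0339
t0 = 405, t1 = 576
t1 - t0 = 171
lambda * (t1-t0) = 0.0339 * 171 = 5.7969
R = exp(-5.7969)
R = 0.003

0.003


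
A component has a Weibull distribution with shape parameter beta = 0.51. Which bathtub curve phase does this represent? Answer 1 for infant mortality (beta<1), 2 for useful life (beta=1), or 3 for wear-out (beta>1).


beta = 0.51
Compare beta to 1:
beta < 1 => infant mortality (phase 1)
beta = 1 => useful life (phase 2)
beta > 1 => wear-out (phase 3)
Since beta = 0.51, this is infant mortality (decreasing failure rate)
Phase = 1

1


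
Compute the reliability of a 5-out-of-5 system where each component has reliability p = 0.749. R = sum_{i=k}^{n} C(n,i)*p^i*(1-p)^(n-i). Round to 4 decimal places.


k = 5, n = 5, p = 0.749
i=5: C(5,5)=1 * 0.749^5 * 0.251^0 = 0.2357
R = sum of terms = 0.2357

0.2357


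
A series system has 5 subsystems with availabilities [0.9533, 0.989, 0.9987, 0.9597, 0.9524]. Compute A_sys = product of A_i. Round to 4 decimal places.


Subsystems: [0.9533, 0.989, 0.9987, 0.9597, 0.9524]
After subsystem 1 (A=0.9533): product = 0.9533
After subsystem 2 (A=0.989): product = 0.9428
After subsystem 3 (A=0.9987): product = 0.9416
After subsystem 4 (A=0.9597): product = 0.9036
After subsystem 5 (A=0.9524): product = 0.8606
A_sys = 0.8606

0.8606


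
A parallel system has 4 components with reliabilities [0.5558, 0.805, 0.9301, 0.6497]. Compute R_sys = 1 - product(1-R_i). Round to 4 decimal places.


Components: [0.5558, 0.805, 0.9301, 0.6497]
(1 - 0.5558) = 0.4442, running product = 0.4442
(1 - 0.805) = 0.195, running product = 0.0866
(1 - 0.9301) = 0.0699, running product = 0.0061
(1 - 0.6497) = 0.3503, running product = 0.0021
Product of (1-R_i) = 0.0021
R_sys = 1 - 0.0021 = 0.9979

0.9979


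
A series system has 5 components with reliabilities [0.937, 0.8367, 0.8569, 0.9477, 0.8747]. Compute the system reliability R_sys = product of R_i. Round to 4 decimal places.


Components: [0.937, 0.8367, 0.8569, 0.9477, 0.8747]
After component 1 (R=0.937): product = 0.937
After component 2 (R=0.8367): product = 0.784
After component 3 (R=0.8569): product = 0.6718
After component 4 (R=0.9477): product = 0.6367
After component 5 (R=0.8747): product = 0.5569
R_sys = 0.5569

0.5569


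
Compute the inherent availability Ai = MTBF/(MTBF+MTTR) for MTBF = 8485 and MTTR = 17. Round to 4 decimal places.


MTBF = 8485
MTTR = 17
MTBF + MTTR = 8502
Ai = 8485 / 8502
Ai = 0.998

0.998


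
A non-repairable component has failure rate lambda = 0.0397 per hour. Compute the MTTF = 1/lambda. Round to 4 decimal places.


lambda = 0.0397
MTTF = 1 / 0.0397
MTTF = 25.1889

25.1889


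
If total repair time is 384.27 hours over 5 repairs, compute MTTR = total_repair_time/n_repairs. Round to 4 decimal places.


total_repair_time = 384.27
n_repairs = 5
MTTR = 384.27 / 5
MTTR = 76.854

76.854


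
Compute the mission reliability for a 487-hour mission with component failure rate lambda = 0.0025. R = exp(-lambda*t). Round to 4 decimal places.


lambda = 0.0025
mission_time = 487
lambda * t = 0.0025 * 487 = 1.2175
R = exp(-1.2175)
R = 0.296

0.296


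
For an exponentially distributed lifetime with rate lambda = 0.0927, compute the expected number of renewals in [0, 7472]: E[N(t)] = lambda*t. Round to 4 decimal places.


lambda = 0.0927
t = 7472
E[N(t)] = lambda * t
E[N(t)] = 0.0927 * 7472
E[N(t)] = 692.6544

692.6544


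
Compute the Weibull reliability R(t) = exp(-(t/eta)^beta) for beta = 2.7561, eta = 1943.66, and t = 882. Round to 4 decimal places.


beta = 2.7561, eta = 1943.66, t = 882
t/eta = 882 / 1943.66 = 0.4538
(t/eta)^beta = 0.4538^2.7561 = 0.1133
R(t) = exp(-0.1133)
R(t) = 0.8929

0.8929


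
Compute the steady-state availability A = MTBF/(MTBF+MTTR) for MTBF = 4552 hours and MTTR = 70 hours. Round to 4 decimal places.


MTBF = 4552
MTTR = 70
MTBF + MTTR = 4622
A = 4552 / 4622
A = 0.9849

0.9849


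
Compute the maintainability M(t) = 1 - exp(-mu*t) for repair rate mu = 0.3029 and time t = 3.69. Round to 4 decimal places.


mu = 0.3029, t = 3.69
mu * t = 0.3029 * 3.69 = 1.1177
exp(-1.1177) = 0.327
M(t) = 1 - 0.327
M(t) = 0.673

0.673


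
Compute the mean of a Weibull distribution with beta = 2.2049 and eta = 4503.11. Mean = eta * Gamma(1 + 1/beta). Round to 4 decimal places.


beta = 2.2049, eta = 4503.11
1/beta = 0.4535
1 + 1/beta = 1.4535
Gamma(1.4535) = 0.8856
Mean = 4503.11 * 0.8856
Mean = 3988.0954

3988.0954


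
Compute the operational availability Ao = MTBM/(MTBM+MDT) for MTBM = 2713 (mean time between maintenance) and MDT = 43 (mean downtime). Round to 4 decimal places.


MTBM = 2713
MDT = 43
MTBM + MDT = 2756
Ao = 2713 / 2756
Ao = 0.9844

0.9844


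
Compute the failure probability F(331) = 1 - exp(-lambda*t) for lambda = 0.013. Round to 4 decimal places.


lambda = 0.013, t = 331
lambda * t = 4.303
exp(-4.303) = 0.0135
F(t) = 1 - 0.0135
F(t) = 0.9865

0.9865


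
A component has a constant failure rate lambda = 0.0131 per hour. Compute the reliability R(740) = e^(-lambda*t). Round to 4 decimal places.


lambda = 0.0131
t = 740
lambda * t = 9.694
R(t) = e^(-9.694)
R(t) = 0.0001

0.0001


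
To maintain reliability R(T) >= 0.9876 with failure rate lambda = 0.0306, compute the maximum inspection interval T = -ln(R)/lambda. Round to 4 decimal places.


R_target = 0.9876
lambda = 0.0306
-ln(0.9876) = 0.0125
T = 0.0125 / 0.0306
T = 0.4078

0.4078


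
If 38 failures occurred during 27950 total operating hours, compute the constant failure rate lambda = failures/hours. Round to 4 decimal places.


failures = 38
total_hours = 27950
lambda = 38 / 27950
lambda = 0.0014

0.0014


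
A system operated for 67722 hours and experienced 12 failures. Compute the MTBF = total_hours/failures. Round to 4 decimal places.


total_hours = 67722
failures = 12
MTBF = 67722 / 12
MTBF = 5643.5

5643.5


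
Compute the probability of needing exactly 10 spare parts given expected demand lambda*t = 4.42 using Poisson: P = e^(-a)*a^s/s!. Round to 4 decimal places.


a = 4.42, s = 10
e^(-a) = e^(-4.42) = 0.012
a^s = 4.42^10 = 2845920.0378
s! = 3628800
P = 0.012 * 2845920.0378 / 3628800
P = 0.0094

0.0094


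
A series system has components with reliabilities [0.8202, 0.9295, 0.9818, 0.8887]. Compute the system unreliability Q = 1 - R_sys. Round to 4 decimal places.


Components: [0.8202, 0.9295, 0.9818, 0.8887]
After component 1: product = 0.8202
After component 2: product = 0.7624
After component 3: product = 0.7485
After component 4: product = 0.6652
R_sys = 0.6652
Q = 1 - 0.6652 = 0.3348

0.3348


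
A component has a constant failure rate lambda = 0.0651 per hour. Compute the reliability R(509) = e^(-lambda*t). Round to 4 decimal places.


lambda = 0.0651
t = 509
lambda * t = 33.1359
R(t) = e^(-33.1359)
R(t) = 0.0

0.0


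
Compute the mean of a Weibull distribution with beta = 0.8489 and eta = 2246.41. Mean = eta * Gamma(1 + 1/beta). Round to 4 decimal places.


beta = 0.8489, eta = 2246.41
1/beta = 1.178
1 + 1/beta = 2.178
Gamma(2.178) = 1.0888
Mean = 2246.41 * 1.0888
Mean = 2445.973

2445.973


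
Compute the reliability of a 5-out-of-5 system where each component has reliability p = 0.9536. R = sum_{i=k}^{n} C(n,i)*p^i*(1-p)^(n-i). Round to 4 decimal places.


k = 5, n = 5, p = 0.9536
i=5: C(5,5)=1 * 0.9536^5 * 0.0464^0 = 0.7886
R = sum of terms = 0.7886

0.7886


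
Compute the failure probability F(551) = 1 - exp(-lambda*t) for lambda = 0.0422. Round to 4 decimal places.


lambda = 0.0422, t = 551
lambda * t = 23.2522
exp(-23.2522) = 0.0
F(t) = 1 - 0.0
F(t) = 1.0

1.0


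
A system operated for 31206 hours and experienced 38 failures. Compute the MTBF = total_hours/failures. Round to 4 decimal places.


total_hours = 31206
failures = 38
MTBF = 31206 / 38
MTBF = 821.2105

821.2105


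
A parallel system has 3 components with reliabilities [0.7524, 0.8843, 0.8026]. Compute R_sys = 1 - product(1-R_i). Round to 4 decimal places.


Components: [0.7524, 0.8843, 0.8026]
(1 - 0.7524) = 0.2476, running product = 0.2476
(1 - 0.8843) = 0.1157, running product = 0.0286
(1 - 0.8026) = 0.1974, running product = 0.0057
Product of (1-R_i) = 0.0057
R_sys = 1 - 0.0057 = 0.9943

0.9943


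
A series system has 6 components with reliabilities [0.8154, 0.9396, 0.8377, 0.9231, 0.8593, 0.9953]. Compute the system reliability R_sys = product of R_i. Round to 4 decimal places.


Components: [0.8154, 0.9396, 0.8377, 0.9231, 0.8593, 0.9953]
After component 1 (R=0.8154): product = 0.8154
After component 2 (R=0.9396): product = 0.7661
After component 3 (R=0.8377): product = 0.6418
After component 4 (R=0.9231): product = 0.5924
After component 5 (R=0.8593): product = 0.5091
After component 6 (R=0.9953): product = 0.5067
R_sys = 0.5067

0.5067


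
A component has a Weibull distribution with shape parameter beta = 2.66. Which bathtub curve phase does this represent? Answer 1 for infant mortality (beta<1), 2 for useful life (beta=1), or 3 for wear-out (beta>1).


beta = 2.66
Compare beta to 1:
beta < 1 => infant mortality (phase 1)
beta = 1 => useful life (phase 2)
beta > 1 => wear-out (phase 3)
Since beta = 2.66, this is wear-out (increasing failure rate)
Phase = 3

3


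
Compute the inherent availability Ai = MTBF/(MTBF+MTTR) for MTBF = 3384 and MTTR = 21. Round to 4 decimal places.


MTBF = 3384
MTTR = 21
MTBF + MTTR = 3405
Ai = 3384 / 3405
Ai = 0.9938

0.9938


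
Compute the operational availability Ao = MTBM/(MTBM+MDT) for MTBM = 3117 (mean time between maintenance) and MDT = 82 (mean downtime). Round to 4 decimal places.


MTBM = 3117
MDT = 82
MTBM + MDT = 3199
Ao = 3117 / 3199
Ao = 0.9744

0.9744


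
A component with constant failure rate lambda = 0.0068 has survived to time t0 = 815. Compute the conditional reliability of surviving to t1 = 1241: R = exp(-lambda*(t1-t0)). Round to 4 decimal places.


lambda = 0.0068
t0 = 815, t1 = 1241
t1 - t0 = 426
lambda * (t1-t0) = 0.0068 * 426 = 2.8968
R = exp(-2.8968)
R = 0.0552

0.0552


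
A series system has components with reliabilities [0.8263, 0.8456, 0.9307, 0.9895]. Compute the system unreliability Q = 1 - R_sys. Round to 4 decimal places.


Components: [0.8263, 0.8456, 0.9307, 0.9895]
After component 1: product = 0.8263
After component 2: product = 0.6987
After component 3: product = 0.6503
After component 4: product = 0.6435
R_sys = 0.6435
Q = 1 - 0.6435 = 0.3565

0.3565


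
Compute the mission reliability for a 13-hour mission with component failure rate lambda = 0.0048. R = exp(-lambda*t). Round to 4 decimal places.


lambda = 0.0048
mission_time = 13
lambda * t = 0.0048 * 13 = 0.0624
R = exp(-0.0624)
R = 0.9395

0.9395


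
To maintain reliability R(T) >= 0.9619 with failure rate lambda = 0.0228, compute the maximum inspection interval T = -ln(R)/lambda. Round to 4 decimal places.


R_target = 0.9619
lambda = 0.0228
-ln(0.9619) = 0.0388
T = 0.0388 / 0.0228
T = 1.7037

1.7037


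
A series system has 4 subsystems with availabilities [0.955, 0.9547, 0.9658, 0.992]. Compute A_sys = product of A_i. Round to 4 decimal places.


Subsystems: [0.955, 0.9547, 0.9658, 0.992]
After subsystem 1 (A=0.955): product = 0.955
After subsystem 2 (A=0.9547): product = 0.9117
After subsystem 3 (A=0.9658): product = 0.8806
After subsystem 4 (A=0.992): product = 0.8735
A_sys = 0.8735

0.8735


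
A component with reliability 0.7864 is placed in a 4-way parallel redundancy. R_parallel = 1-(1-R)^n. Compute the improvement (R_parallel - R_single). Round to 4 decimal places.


R_single = 0.7864, n = 4
1 - R_single = 0.2136
(1 - R_single)^n = 0.2136^4 = 0.0021
R_parallel = 1 - 0.0021 = 0.9979
Improvement = 0.9979 - 0.7864
Improvement = 0.2115

0.2115


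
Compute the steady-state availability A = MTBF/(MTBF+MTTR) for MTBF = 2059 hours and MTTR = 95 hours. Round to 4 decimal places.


MTBF = 2059
MTTR = 95
MTBF + MTTR = 2154
A = 2059 / 2154
A = 0.9559

0.9559


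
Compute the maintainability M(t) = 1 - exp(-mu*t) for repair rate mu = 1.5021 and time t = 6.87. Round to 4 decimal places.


mu = 1.5021, t = 6.87
mu * t = 1.5021 * 6.87 = 10.3194
exp(-10.3194) = 0.0
M(t) = 1 - 0.0
M(t) = 1.0

1.0


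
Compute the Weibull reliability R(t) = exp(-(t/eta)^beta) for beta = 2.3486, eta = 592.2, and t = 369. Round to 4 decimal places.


beta = 2.3486, eta = 592.2, t = 369
t/eta = 369 / 592.2 = 0.6231
(t/eta)^beta = 0.6231^2.3486 = 0.3292
R(t) = exp(-0.3292)
R(t) = 0.7195

0.7195


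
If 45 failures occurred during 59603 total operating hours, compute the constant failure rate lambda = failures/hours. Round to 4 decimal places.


failures = 45
total_hours = 59603
lambda = 45 / 59603
lambda = 0.0008

0.0008


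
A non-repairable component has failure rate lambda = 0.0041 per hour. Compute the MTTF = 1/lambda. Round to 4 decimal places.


lambda = 0.0041
MTTF = 1 / 0.0041
MTTF = 243.9024

243.9024


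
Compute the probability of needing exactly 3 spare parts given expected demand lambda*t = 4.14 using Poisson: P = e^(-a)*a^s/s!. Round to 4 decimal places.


a = 4.14, s = 3
e^(-a) = e^(-4.14) = 0.0159
a^s = 4.14^3 = 70.9579
s! = 6
P = 0.0159 * 70.9579 / 6
P = 0.1883

0.1883


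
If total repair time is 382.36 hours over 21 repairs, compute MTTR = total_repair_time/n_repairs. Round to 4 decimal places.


total_repair_time = 382.36
n_repairs = 21
MTTR = 382.36 / 21
MTTR = 18.2076

18.2076


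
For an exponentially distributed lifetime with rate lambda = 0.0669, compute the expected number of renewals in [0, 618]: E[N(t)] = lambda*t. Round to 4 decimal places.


lambda = 0.0669
t = 618
E[N(t)] = lambda * t
E[N(t)] = 0.0669 * 618
E[N(t)] = 41.3442

41.3442


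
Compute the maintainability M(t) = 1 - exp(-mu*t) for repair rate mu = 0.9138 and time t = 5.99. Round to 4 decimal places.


mu = 0.9138, t = 5.99
mu * t = 0.9138 * 5.99 = 5.4737
exp(-5.4737) = 0.0042
M(t) = 1 - 0.0042
M(t) = 0.9958

0.9958


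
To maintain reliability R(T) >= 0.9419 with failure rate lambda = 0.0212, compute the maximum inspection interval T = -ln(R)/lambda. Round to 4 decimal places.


R_target = 0.9419
lambda = 0.0212
-ln(0.9419) = 0.0599
T = 0.0599 / 0.0212
T = 2.8234

2.8234


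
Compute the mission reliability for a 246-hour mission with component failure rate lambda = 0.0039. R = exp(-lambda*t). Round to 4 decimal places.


lambda = 0.0039
mission_time = 246
lambda * t = 0.0039 * 246 = 0.9594
R = exp(-0.9594)
R = 0.3831

0.3831


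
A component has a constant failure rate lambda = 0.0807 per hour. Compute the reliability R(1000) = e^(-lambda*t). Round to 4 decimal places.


lambda = 0.0807
t = 1000
lambda * t = 80.7
R(t) = e^(-80.7)
R(t) = 0.0

0.0


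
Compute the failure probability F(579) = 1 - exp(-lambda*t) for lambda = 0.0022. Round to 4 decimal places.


lambda = 0.0022, t = 579
lambda * t = 1.2738
exp(-1.2738) = 0.2798
F(t) = 1 - 0.2798
F(t) = 0.7202

0.7202


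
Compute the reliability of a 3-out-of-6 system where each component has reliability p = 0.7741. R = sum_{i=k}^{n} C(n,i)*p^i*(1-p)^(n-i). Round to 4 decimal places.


k = 3, n = 6, p = 0.7741
i=3: C(6,3)=20 * 0.7741^3 * 0.2259^3 = 0.1069
i=4: C(6,4)=15 * 0.7741^4 * 0.2259^2 = 0.2749
i=5: C(6,5)=6 * 0.7741^5 * 0.2259^1 = 0.3767
i=6: C(6,6)=1 * 0.7741^6 * 0.2259^0 = 0.2152
R = sum of terms = 0.9737

0.9737


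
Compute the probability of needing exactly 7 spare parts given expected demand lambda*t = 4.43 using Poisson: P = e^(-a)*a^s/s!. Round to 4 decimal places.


a = 4.43, s = 7
e^(-a) = e^(-4.43) = 0.0119
a^s = 4.43^7 = 33483.1327
s! = 5040
P = 0.0119 * 33483.1327 / 5040
P = 0.0792

0.0792


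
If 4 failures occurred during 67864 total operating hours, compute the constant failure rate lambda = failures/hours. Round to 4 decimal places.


failures = 4
total_hours = 67864
lambda = 4 / 67864
lambda = 0.0001

0.0001


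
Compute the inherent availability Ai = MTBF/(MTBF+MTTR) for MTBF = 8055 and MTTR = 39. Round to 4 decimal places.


MTBF = 8055
MTTR = 39
MTBF + MTTR = 8094
Ai = 8055 / 8094
Ai = 0.9952

0.9952


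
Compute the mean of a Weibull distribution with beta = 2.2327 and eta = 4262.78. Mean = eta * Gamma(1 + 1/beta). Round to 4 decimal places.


beta = 2.2327, eta = 4262.78
1/beta = 0.4479
1 + 1/beta = 1.4479
Gamma(1.4479) = 0.8857
Mean = 4262.78 * 0.8857
Mean = 3775.4781

3775.4781


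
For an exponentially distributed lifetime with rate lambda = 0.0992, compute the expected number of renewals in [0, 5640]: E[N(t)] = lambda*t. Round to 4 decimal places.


lambda = 0.0992
t = 5640
E[N(t)] = lambda * t
E[N(t)] = 0.0992 * 5640
E[N(t)] = 559.488

559.488


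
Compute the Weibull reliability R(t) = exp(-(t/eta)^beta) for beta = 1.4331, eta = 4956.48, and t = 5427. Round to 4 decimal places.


beta = 1.4331, eta = 4956.48, t = 5427
t/eta = 5427 / 4956.48 = 1.0949
(t/eta)^beta = 1.0949^1.4331 = 1.1388
R(t) = exp(-1.1388)
R(t) = 0.3202

0.3202


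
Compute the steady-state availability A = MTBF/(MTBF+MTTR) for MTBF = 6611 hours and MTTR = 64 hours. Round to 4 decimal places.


MTBF = 6611
MTTR = 64
MTBF + MTTR = 6675
A = 6611 / 6675
A = 0.9904

0.9904


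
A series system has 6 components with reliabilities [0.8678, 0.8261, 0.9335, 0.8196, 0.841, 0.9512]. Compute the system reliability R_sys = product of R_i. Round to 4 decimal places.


Components: [0.8678, 0.8261, 0.9335, 0.8196, 0.841, 0.9512]
After component 1 (R=0.8678): product = 0.8678
After component 2 (R=0.8261): product = 0.7169
After component 3 (R=0.9335): product = 0.6692
After component 4 (R=0.8196): product = 0.5485
After component 5 (R=0.841): product = 0.4613
After component 6 (R=0.9512): product = 0.4388
R_sys = 0.4388

0.4388


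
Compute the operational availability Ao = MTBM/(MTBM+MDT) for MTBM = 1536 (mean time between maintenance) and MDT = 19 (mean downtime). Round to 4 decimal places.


MTBM = 1536
MDT = 19
MTBM + MDT = 1555
Ao = 1536 / 1555
Ao = 0.9878

0.9878


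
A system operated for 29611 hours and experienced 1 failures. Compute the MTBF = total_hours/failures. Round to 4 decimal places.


total_hours = 29611
failures = 1
MTBF = 29611 / 1
MTBF = 29611.0

29611.0


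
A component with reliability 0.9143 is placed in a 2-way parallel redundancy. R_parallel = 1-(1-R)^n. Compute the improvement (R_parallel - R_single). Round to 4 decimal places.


R_single = 0.9143, n = 2
1 - R_single = 0.0857
(1 - R_single)^n = 0.0857^2 = 0.0073
R_parallel = 1 - 0.0073 = 0.9927
Improvement = 0.9927 - 0.9143
Improvement = 0.0784

0.0784


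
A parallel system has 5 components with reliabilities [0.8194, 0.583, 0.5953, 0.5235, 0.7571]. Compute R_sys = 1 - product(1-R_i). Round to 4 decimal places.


Components: [0.8194, 0.583, 0.5953, 0.5235, 0.7571]
(1 - 0.8194) = 0.1806, running product = 0.1806
(1 - 0.583) = 0.417, running product = 0.0753
(1 - 0.5953) = 0.4047, running product = 0.0305
(1 - 0.5235) = 0.4765, running product = 0.0145
(1 - 0.7571) = 0.2429, running product = 0.0035
Product of (1-R_i) = 0.0035
R_sys = 1 - 0.0035 = 0.9965

0.9965


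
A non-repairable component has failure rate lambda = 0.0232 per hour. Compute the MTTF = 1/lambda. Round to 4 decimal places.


lambda = 0.0232
MTTF = 1 / 0.0232
MTTF = 43.1034

43.1034


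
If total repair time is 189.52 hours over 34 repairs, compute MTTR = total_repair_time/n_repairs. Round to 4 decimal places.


total_repair_time = 189.52
n_repairs = 34
MTTR = 189.52 / 34
MTTR = 5.5741

5.5741


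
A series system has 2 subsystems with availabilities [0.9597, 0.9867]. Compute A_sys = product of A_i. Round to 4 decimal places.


Subsystems: [0.9597, 0.9867]
After subsystem 1 (A=0.9597): product = 0.9597
After subsystem 2 (A=0.9867): product = 0.9469
A_sys = 0.9469

0.9469


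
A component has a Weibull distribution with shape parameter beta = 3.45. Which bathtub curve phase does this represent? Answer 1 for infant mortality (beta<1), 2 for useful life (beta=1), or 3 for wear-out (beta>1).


beta = 3.45
Compare beta to 1:
beta < 1 => infant mortality (phase 1)
beta = 1 => useful life (phase 2)
beta > 1 => wear-out (phase 3)
Since beta = 3.45, this is wear-out (increasing failure rate)
Phase = 3

3


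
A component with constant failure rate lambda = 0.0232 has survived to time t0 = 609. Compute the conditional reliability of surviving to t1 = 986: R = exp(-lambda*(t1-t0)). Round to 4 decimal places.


lambda = 0.0232
t0 = 609, t1 = 986
t1 - t0 = 377
lambda * (t1-t0) = 0.0232 * 377 = 8.7464
R = exp(-8.7464)
R = 0.0002

0.0002


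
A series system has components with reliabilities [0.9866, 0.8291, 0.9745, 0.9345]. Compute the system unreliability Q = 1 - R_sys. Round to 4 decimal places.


Components: [0.9866, 0.8291, 0.9745, 0.9345]
After component 1: product = 0.9866
After component 2: product = 0.818
After component 3: product = 0.7971
After component 4: product = 0.7449
R_sys = 0.7449
Q = 1 - 0.7449 = 0.2551

0.2551


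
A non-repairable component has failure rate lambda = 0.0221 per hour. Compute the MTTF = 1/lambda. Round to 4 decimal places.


lambda = 0.0221
MTTF = 1 / 0.0221
MTTF = 45.2489

45.2489


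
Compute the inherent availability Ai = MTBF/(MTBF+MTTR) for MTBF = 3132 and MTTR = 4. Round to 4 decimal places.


MTBF = 3132
MTTR = 4
MTBF + MTTR = 3136
Ai = 3132 / 3136
Ai = 0.9987

0.9987


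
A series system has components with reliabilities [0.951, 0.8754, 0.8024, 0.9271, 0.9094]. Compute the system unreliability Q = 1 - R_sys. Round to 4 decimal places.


Components: [0.951, 0.8754, 0.8024, 0.9271, 0.9094]
After component 1: product = 0.951
After component 2: product = 0.8325
After component 3: product = 0.668
After component 4: product = 0.6193
After component 5: product = 0.5632
R_sys = 0.5632
Q = 1 - 0.5632 = 0.4368

0.4368


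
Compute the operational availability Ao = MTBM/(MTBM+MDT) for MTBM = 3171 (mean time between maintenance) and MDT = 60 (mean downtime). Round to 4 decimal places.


MTBM = 3171
MDT = 60
MTBM + MDT = 3231
Ao = 3171 / 3231
Ao = 0.9814

0.9814


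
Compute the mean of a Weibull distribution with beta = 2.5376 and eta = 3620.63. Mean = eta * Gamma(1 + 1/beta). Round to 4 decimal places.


beta = 2.5376, eta = 3620.63
1/beta = 0.3941
1 + 1/beta = 1.3941
Gamma(1.3941) = 0.8876
Mean = 3620.63 * 0.8876
Mean = 3213.6809

3213.6809


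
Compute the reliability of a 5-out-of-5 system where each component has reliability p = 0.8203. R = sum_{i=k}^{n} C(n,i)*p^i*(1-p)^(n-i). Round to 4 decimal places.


k = 5, n = 5, p = 0.8203
i=5: C(5,5)=1 * 0.8203^5 * 0.1797^0 = 0.3714
R = sum of terms = 0.3714

0.3714


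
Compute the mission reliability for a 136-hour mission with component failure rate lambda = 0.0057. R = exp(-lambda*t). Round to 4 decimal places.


lambda = 0.0057
mission_time = 136
lambda * t = 0.0057 * 136 = 0.7752
R = exp(-0.7752)
R = 0.4606

0.4606


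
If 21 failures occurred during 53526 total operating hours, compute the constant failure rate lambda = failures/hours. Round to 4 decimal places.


failures = 21
total_hours = 53526
lambda = 21 / 53526
lambda = 0.0004

0.0004


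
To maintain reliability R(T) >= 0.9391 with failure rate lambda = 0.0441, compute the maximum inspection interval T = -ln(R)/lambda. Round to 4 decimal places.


R_target = 0.9391
lambda = 0.0441
-ln(0.9391) = 0.0628
T = 0.0628 / 0.0441
T = 1.4248

1.4248


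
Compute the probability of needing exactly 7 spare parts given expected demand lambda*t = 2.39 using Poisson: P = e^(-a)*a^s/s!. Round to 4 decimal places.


a = 2.39, s = 7
e^(-a) = e^(-2.39) = 0.0916
a^s = 2.39^7 = 445.436
s! = 5040
P = 0.0916 * 445.436 / 5040
P = 0.0081

0.0081


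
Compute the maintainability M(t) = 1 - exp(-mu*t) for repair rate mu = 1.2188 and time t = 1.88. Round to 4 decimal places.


mu = 1.2188, t = 1.88
mu * t = 1.2188 * 1.88 = 2.2913
exp(-2.2913) = 0.1011
M(t) = 1 - 0.1011
M(t) = 0.8989

0.8989


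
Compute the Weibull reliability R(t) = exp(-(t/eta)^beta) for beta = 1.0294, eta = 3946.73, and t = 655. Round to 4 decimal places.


beta = 1.0294, eta = 3946.73, t = 655
t/eta = 655 / 3946.73 = 0.166
(t/eta)^beta = 0.166^1.0294 = 0.1574
R(t) = exp(-0.1574)
R(t) = 0.8543

0.8543


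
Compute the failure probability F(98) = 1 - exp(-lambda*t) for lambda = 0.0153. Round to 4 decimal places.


lambda = 0.0153, t = 98
lambda * t = 1.4994
exp(-1.4994) = 0.2233
F(t) = 1 - 0.2233
F(t) = 0.7767

0.7767


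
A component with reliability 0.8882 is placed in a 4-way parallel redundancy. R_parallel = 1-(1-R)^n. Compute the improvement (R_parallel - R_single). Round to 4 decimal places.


R_single = 0.8882, n = 4
1 - R_single = 0.1118
(1 - R_single)^n = 0.1118^4 = 0.0002
R_parallel = 1 - 0.0002 = 0.9998
Improvement = 0.9998 - 0.8882
Improvement = 0.1116

0.1116


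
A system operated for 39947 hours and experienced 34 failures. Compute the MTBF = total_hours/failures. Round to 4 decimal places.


total_hours = 39947
failures = 34
MTBF = 39947 / 34
MTBF = 1174.9118

1174.9118


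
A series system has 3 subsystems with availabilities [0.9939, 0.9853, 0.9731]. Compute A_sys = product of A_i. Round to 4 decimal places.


Subsystems: [0.9939, 0.9853, 0.9731]
After subsystem 1 (A=0.9939): product = 0.9939
After subsystem 2 (A=0.9853): product = 0.9793
After subsystem 3 (A=0.9731): product = 0.9529
A_sys = 0.9529

0.9529


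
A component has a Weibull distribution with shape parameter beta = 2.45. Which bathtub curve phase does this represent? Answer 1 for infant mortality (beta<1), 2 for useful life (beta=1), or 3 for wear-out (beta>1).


beta = 2.45
Compare beta to 1:
beta < 1 => infant mortality (phase 1)
beta = 1 => useful life (phase 2)
beta > 1 => wear-out (phase 3)
Since beta = 2.45, this is wear-out (increasing failure rate)
Phase = 3

3


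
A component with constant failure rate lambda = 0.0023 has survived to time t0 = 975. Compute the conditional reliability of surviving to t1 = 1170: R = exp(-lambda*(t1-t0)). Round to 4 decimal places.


lambda = 0.0023
t0 = 975, t1 = 1170
t1 - t0 = 195
lambda * (t1-t0) = 0.0023 * 195 = 0.4485
R = exp(-0.4485)
R = 0.6386

0.6386


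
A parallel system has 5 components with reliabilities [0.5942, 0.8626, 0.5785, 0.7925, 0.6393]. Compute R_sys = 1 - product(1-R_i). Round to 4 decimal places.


Components: [0.5942, 0.8626, 0.5785, 0.7925, 0.6393]
(1 - 0.5942) = 0.4058, running product = 0.4058
(1 - 0.8626) = 0.1374, running product = 0.0558
(1 - 0.5785) = 0.4215, running product = 0.0235
(1 - 0.7925) = 0.2075, running product = 0.0049
(1 - 0.6393) = 0.3607, running product = 0.0018
Product of (1-R_i) = 0.0018
R_sys = 1 - 0.0018 = 0.9982

0.9982


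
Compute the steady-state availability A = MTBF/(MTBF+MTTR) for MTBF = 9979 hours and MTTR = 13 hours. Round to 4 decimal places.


MTBF = 9979
MTTR = 13
MTBF + MTTR = 9992
A = 9979 / 9992
A = 0.9987

0.9987


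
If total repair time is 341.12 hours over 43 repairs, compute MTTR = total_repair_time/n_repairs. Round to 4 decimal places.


total_repair_time = 341.12
n_repairs = 43
MTTR = 341.12 / 43
MTTR = 7.933

7.933


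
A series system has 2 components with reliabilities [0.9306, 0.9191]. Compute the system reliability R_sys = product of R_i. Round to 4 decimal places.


Components: [0.9306, 0.9191]
After component 1 (R=0.9306): product = 0.9306
After component 2 (R=0.9191): product = 0.8553
R_sys = 0.8553

0.8553


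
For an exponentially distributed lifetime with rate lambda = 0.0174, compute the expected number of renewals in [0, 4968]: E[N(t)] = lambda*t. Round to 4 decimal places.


lambda = 0.0174
t = 4968
E[N(t)] = lambda * t
E[N(t)] = 0.0174 * 4968
E[N(t)] = 86.4432

86.4432


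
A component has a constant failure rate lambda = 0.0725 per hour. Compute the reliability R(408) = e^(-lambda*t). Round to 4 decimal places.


lambda = 0.0725
t = 408
lambda * t = 29.58
R(t) = e^(-29.58)
R(t) = 0.0

0.0


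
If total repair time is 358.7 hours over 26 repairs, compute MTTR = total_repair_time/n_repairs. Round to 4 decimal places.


total_repair_time = 358.7
n_repairs = 26
MTTR = 358.7 / 26
MTTR = 13.7962

13.7962


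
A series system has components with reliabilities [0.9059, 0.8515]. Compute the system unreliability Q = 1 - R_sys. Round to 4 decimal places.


Components: [0.9059, 0.8515]
After component 1: product = 0.9059
After component 2: product = 0.7714
R_sys = 0.7714
Q = 1 - 0.7714 = 0.2286

0.2286


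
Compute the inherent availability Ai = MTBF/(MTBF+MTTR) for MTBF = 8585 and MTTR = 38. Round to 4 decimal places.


MTBF = 8585
MTTR = 38
MTBF + MTTR = 8623
Ai = 8585 / 8623
Ai = 0.9956

0.9956


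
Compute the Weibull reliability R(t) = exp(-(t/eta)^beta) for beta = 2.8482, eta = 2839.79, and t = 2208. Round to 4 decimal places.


beta = 2.8482, eta = 2839.79, t = 2208
t/eta = 2208 / 2839.79 = 0.7775
(t/eta)^beta = 0.7775^2.8482 = 0.4883
R(t) = exp(-0.4883)
R(t) = 0.6136

0.6136


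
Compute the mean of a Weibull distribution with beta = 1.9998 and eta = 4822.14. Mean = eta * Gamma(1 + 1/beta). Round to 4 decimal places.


beta = 1.9998, eta = 4822.14
1/beta = 0.5001
1 + 1/beta = 1.5001
Gamma(1.5001) = 0.8862
Mean = 4822.14 * 0.8862
Mean = 4273.5181

4273.5181


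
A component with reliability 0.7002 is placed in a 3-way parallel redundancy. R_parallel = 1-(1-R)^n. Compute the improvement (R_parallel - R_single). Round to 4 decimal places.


R_single = 0.7002, n = 3
1 - R_single = 0.2998
(1 - R_single)^n = 0.2998^3 = 0.0269
R_parallel = 1 - 0.0269 = 0.9731
Improvement = 0.9731 - 0.7002
Improvement = 0.2729

0.2729


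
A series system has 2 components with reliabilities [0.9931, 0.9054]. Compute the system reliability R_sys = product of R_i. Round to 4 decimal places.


Components: [0.9931, 0.9054]
After component 1 (R=0.9931): product = 0.9931
After component 2 (R=0.9054): product = 0.8992
R_sys = 0.8992

0.8992


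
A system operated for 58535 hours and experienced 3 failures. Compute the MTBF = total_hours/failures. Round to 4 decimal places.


total_hours = 58535
failures = 3
MTBF = 58535 / 3
MTBF = 19511.6667

19511.6667


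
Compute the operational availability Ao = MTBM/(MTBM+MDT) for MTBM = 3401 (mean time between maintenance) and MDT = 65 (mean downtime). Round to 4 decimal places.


MTBM = 3401
MDT = 65
MTBM + MDT = 3466
Ao = 3401 / 3466
Ao = 0.9812

0.9812


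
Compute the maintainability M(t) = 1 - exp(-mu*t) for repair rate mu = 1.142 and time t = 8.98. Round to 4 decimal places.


mu = 1.142, t = 8.98
mu * t = 1.142 * 8.98 = 10.2552
exp(-10.2552) = 0.0
M(t) = 1 - 0.0
M(t) = 1.0

1.0


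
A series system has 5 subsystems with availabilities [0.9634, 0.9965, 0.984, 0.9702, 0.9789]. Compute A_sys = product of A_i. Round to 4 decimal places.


Subsystems: [0.9634, 0.9965, 0.984, 0.9702, 0.9789]
After subsystem 1 (A=0.9634): product = 0.9634
After subsystem 2 (A=0.9965): product = 0.96
After subsystem 3 (A=0.984): product = 0.9447
After subsystem 4 (A=0.9702): product = 0.9165
After subsystem 5 (A=0.9789): product = 0.8972
A_sys = 0.8972

0.8972


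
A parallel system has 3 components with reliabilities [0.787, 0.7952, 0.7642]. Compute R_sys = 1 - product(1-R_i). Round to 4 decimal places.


Components: [0.787, 0.7952, 0.7642]
(1 - 0.787) = 0.213, running product = 0.213
(1 - 0.7952) = 0.2048, running product = 0.0436
(1 - 0.7642) = 0.2358, running product = 0.0103
Product of (1-R_i) = 0.0103
R_sys = 1 - 0.0103 = 0.9897

0.9897


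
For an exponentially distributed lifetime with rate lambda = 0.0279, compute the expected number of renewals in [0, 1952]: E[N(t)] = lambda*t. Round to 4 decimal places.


lambda = 0.0279
t = 1952
E[N(t)] = lambda * t
E[N(t)] = 0.0279 * 1952
E[N(t)] = 54.4608

54.4608


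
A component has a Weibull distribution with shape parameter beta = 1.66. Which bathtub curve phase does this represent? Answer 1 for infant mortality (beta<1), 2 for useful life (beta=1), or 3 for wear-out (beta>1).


beta = 1.66
Compare beta to 1:
beta < 1 => infant mortality (phase 1)
beta = 1 => useful life (phase 2)
beta > 1 => wear-out (phase 3)
Since beta = 1.66, this is wear-out (increasing failure rate)
Phase = 3

3


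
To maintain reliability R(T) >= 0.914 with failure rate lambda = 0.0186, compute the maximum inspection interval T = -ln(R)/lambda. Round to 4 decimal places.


R_target = 0.914
lambda = 0.0186
-ln(0.914) = 0.0899
T = 0.0899 / 0.0186
T = 4.8347

4.8347


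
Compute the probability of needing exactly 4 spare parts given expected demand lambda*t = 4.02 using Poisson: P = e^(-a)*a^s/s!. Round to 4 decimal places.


a = 4.02, s = 4
e^(-a) = e^(-4.02) = 0.018
a^s = 4.02^4 = 261.1585
s! = 24
P = 0.018 * 261.1585 / 24
P = 0.1954

0.1954


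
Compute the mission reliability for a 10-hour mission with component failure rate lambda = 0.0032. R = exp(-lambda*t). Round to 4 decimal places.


lambda = 0.0032
mission_time = 10
lambda * t = 0.0032 * 10 = 0.032
R = exp(-0.032)
R = 0.9685

0.9685


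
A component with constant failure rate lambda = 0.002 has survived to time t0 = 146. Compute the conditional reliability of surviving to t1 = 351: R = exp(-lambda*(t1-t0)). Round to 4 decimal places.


lambda = 0.002
t0 = 146, t1 = 351
t1 - t0 = 205
lambda * (t1-t0) = 0.002 * 205 = 0.41
R = exp(-0.41)
R = 0.6637

0.6637


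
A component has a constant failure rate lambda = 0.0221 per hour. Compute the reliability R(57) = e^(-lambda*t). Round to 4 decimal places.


lambda = 0.0221
t = 57
lambda * t = 1.2597
R(t) = e^(-1.2597)
R(t) = 0.2837

0.2837


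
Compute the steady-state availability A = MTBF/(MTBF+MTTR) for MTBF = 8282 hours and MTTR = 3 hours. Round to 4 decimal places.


MTBF = 8282
MTTR = 3
MTBF + MTTR = 8285
A = 8282 / 8285
A = 0.9996

0.9996


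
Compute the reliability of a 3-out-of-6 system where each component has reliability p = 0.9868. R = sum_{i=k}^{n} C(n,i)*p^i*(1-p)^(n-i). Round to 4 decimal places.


k = 3, n = 6, p = 0.9868
i=3: C(6,3)=20 * 0.9868^3 * 0.0132^3 = 0.0
i=4: C(6,4)=15 * 0.9868^4 * 0.0132^2 = 0.0025
i=5: C(6,5)=6 * 0.9868^5 * 0.0132^1 = 0.0741
i=6: C(6,6)=1 * 0.9868^6 * 0.0132^0 = 0.9234
R = sum of terms = 1.0

1.0


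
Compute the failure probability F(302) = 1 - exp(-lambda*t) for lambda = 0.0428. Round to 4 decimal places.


lambda = 0.0428, t = 302
lambda * t = 12.9256
exp(-12.9256) = 0.0
F(t) = 1 - 0.0
F(t) = 1.0

1.0


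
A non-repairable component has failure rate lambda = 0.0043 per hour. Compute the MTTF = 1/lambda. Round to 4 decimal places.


lambda = 0.0043
MTTF = 1 / 0.0043
MTTF = 232.5581

232.5581


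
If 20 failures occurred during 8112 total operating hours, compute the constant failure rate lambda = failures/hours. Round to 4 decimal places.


failures = 20
total_hours = 8112
lambda = 20 / 8112
lambda = 0.0025

0.0025


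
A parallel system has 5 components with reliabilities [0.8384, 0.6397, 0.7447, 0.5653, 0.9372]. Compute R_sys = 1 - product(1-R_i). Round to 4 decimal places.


Components: [0.8384, 0.6397, 0.7447, 0.5653, 0.9372]
(1 - 0.8384) = 0.1616, running product = 0.1616
(1 - 0.6397) = 0.3603, running product = 0.0582
(1 - 0.7447) = 0.2553, running product = 0.0149
(1 - 0.5653) = 0.4347, running product = 0.0065
(1 - 0.9372) = 0.0628, running product = 0.0004
Product of (1-R_i) = 0.0004
R_sys = 1 - 0.0004 = 0.9996

0.9996


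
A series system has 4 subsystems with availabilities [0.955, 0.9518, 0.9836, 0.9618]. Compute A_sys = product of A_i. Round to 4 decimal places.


Subsystems: [0.955, 0.9518, 0.9836, 0.9618]
After subsystem 1 (A=0.955): product = 0.955
After subsystem 2 (A=0.9518): product = 0.909
After subsystem 3 (A=0.9836): product = 0.8941
After subsystem 4 (A=0.9618): product = 0.8599
A_sys = 0.8599

0.8599


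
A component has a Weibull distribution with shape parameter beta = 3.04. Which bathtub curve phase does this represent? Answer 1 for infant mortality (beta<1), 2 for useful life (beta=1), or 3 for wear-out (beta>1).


beta = 3.04
Compare beta to 1:
beta < 1 => infant mortality (phase 1)
beta = 1 => useful life (phase 2)
beta > 1 => wear-out (phase 3)
Since beta = 3.04, this is wear-out (increasing failure rate)
Phase = 3

3


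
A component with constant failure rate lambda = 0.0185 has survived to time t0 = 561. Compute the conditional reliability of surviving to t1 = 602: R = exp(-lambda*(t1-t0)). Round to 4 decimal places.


lambda = 0.0185
t0 = 561, t1 = 602
t1 - t0 = 41
lambda * (t1-t0) = 0.0185 * 41 = 0.7585
R = exp(-0.7585)
R = 0.4684

0.4684


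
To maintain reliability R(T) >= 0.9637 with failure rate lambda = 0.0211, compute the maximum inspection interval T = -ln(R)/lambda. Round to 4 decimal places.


R_target = 0.9637
lambda = 0.0211
-ln(0.9637) = 0.037
T = 0.037 / 0.0211
T = 1.7524

1.7524


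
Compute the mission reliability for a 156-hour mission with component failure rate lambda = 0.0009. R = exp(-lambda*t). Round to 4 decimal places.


lambda = 0.0009
mission_time = 156
lambda * t = 0.0009 * 156 = 0.1404
R = exp(-0.1404)
R = 0.869

0.869


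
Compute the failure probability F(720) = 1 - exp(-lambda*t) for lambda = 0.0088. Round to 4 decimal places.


lambda = 0.0088, t = 720
lambda * t = 6.336
exp(-6.336) = 0.0018
F(t) = 1 - 0.0018
F(t) = 0.9982

0.9982


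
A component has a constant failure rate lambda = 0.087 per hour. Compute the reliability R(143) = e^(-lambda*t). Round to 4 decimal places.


lambda = 0.087
t = 143
lambda * t = 12.441
R(t) = e^(-12.441)
R(t) = 0.0

0.0


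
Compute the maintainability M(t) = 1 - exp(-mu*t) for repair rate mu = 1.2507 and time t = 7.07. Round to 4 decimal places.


mu = 1.2507, t = 7.07
mu * t = 1.2507 * 7.07 = 8.8424
exp(-8.8424) = 0.0001
M(t) = 1 - 0.0001
M(t) = 0.9999

0.9999


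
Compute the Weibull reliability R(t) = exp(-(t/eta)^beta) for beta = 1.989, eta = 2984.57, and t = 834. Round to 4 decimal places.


beta = 1.989, eta = 2984.57, t = 834
t/eta = 834 / 2984.57 = 0.2794
(t/eta)^beta = 0.2794^1.989 = 0.0792
R(t) = exp(-0.0792)
R(t) = 0.9239

0.9239


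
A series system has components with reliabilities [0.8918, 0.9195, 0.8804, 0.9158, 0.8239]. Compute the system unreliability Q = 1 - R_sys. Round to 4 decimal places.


Components: [0.8918, 0.9195, 0.8804, 0.9158, 0.8239]
After component 1: product = 0.8918
After component 2: product = 0.82
After component 3: product = 0.7219
After component 4: product = 0.6611
After component 5: product = 0.5447
R_sys = 0.5447
Q = 1 - 0.5447 = 0.4553

0.4553
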